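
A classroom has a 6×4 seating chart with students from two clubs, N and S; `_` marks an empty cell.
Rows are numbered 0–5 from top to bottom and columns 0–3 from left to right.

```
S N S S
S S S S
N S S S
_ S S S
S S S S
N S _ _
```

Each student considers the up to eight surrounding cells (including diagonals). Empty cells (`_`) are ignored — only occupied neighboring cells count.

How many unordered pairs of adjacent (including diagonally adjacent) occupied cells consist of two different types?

Scan each occupied cell's neighbors to the right and below (and the two forward diagonals) so each pair is counted once.
Row 0: S(0,0)–N(0,1)≠ S(0,0)–S(1,0)= S(0,0)–S(1,1)= N(0,1)–S(0,2)≠ N(0,1)–S(1,1)≠ N(0,1)–S(1,2)≠ N(0,1)–S(1,0)≠ S(0,2)–S(0,3)= S(0,2)–S(1,2)= S(0,2)–S(1,3)= S(0,2)–S(1,1)= S(0,3)–S(1,3)= S(0,3)–S(1,2)=  → 5/13 unlike.
Row 1: S(1,0)–S(1,1)= S(1,0)–N(2,0)≠ S(1,0)–S(2,1)= S(1,1)–S(1,2)= S(1,1)–S(2,1)= S(1,1)–S(2,2)= S(1,1)–N(2,0)≠ S(1,2)–S(1,3)= S(1,2)–S(2,2)= S(1,2)–S(2,3)= S(1,2)–S(2,1)= S(1,3)–S(2,3)= S(1,3)–S(2,2)=  → 2/13 unlike.
Row 2: N(2,0)–S(2,1)≠ N(2,0)–S(3,1)≠ S(2,1)–S(2,2)= S(2,1)–S(3,1)= S(2,1)–S(3,2)= S(2,2)–S(2,3)= S(2,2)–S(3,2)= S(2,2)–S(3,3)= S(2,2)–S(3,1)= S(2,3)–S(3,3)= S(2,3)–S(3,2)=  → 2/11 unlike.
Row 3: S(3,1)–S(3,2)= S(3,1)–S(4,1)= S(3,1)–S(4,2)= S(3,1)–S(4,0)= S(3,2)–S(3,3)= S(3,2)–S(4,2)= S(3,2)–S(4,3)= S(3,2)–S(4,1)= S(3,3)–S(4,3)= S(3,3)–S(4,2)=  → 0/10 unlike.
Row 4: S(4,0)–S(4,1)= S(4,0)–N(5,0)≠ S(4,0)–S(5,1)= S(4,1)–S(4,2)= S(4,1)–S(5,1)= S(4,1)–N(5,0)≠ S(4,2)–S(4,3)= S(4,2)–S(5,1)=  → 2/8 unlike.
Row 5: N(5,0)–S(5,1)≠  → 1/1 unlike.
Total adjacent occupied pairs: 56; unlike-type pairs: 12.

12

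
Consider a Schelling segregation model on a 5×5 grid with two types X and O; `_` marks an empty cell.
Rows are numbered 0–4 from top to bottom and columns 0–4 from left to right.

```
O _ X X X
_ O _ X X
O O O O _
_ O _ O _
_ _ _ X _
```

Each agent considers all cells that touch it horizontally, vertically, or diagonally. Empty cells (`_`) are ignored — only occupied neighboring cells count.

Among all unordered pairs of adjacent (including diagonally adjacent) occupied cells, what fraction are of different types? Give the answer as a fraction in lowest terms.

Scan each occupied cell's neighbors to the right and below (and the two forward diagonals) so each pair is counted once.
Row 0: O(0,0)–O(1,1)= X(0,2)–X(0,3)= X(0,2)–X(1,3)= X(0,2)–O(1,1)≠ X(0,3)–X(0,4)= X(0,3)–X(1,3)= X(0,3)–X(1,4)= X(0,4)–X(1,4)= X(0,4)–X(1,3)=  → 1/9 unlike.
Row 1: O(1,1)–O(2,1)= O(1,1)–O(2,2)= O(1,1)–O(2,0)= X(1,3)–X(1,4)= X(1,3)–O(2,3)≠ X(1,3)–O(2,2)≠ X(1,4)–O(2,3)≠  → 3/7 unlike.
Row 2: O(2,0)–O(2,1)= O(2,0)–O(3,1)= O(2,1)–O(2,2)= O(2,1)–O(3,1)= O(2,2)–O(2,3)= O(2,2)–O(3,3)= O(2,2)–O(3,1)= O(2,3)–O(3,3)=  → 0/8 unlike.
Row 3: O(3,3)–X(4,3)≠  → 1/1 unlike.
Total adjacent occupied pairs: 25; unlike-type pairs: 5.
5/25 reduces to 1/5.

1/5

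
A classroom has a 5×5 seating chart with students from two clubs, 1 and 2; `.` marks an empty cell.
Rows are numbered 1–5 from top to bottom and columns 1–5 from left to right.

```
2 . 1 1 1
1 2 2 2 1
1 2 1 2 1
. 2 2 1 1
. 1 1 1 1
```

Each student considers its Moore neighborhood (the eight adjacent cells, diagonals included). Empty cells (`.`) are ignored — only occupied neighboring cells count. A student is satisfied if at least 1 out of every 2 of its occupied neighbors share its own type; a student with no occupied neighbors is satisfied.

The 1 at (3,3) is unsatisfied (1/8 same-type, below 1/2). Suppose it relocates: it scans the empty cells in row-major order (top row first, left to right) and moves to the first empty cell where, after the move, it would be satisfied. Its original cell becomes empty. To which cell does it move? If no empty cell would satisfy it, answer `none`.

Vacating (3,3). Empty cells in order:
  (1,2): 2/5 same-type → still unsatisfied.
  (4,1): 2/4 same-type → satisfied — stop here.

(4,1)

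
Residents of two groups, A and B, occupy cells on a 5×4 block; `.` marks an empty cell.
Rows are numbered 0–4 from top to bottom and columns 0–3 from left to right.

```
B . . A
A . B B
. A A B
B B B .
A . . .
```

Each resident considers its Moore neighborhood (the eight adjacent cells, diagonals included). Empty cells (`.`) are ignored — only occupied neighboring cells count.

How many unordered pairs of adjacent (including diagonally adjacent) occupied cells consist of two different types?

Scan each occupied cell's neighbors to the right and below (and the two forward diagonals) so each pair is counted once.
From row 0: 3 unlike of 3 pairs (running 3/3).
From row 1: 3 unlike of 7 pairs (running 6/10).
From row 2: 6 unlike of 8 pairs (running 12/18).
From row 3: 2 unlike of 4 pairs (running 14/22).
Total adjacent occupied pairs: 22; unlike-type pairs: 14.

14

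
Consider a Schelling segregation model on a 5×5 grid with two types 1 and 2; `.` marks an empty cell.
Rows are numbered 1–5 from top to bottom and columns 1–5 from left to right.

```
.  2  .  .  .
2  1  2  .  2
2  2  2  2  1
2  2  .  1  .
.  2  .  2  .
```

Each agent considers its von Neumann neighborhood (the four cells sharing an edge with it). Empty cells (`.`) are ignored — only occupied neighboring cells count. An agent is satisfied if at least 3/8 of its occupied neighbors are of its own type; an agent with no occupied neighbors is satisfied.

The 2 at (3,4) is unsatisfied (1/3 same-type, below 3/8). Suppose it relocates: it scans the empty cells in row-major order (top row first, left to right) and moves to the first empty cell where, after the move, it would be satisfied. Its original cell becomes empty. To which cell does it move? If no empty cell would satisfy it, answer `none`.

Vacating (3,4). Empty cells in order:
  (1,1): 2/2 same-type → satisfied — stop here.

(1,1)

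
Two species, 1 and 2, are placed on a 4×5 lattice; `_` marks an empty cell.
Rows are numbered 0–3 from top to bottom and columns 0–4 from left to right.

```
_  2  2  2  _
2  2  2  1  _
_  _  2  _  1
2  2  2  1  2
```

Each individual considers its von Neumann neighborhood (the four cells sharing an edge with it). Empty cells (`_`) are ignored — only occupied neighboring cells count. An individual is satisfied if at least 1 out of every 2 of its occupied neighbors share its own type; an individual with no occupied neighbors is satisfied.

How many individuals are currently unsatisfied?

Row 0: (0,1)2 2/2 satisfied · (0,2)2 3/3 satisfied · (0,3)2 1/2 satisfied
Row 1: (1,0)2 1/1 satisfied · (1,1)2 3/3 satisfied · (1,2)2 3/4 satisfied · (1,3)1 0/2 not
Row 2: (2,2)2 2/2 satisfied · (2,4)1 0/1 not
Row 3: (3,0)2 1/1 satisfied · (3,1)2 2/2 satisfied · (3,2)2 2/3 satisfied · (3,3)1 0/2 not · (3,4)2 0/2 not
Unsatisfied: (1,3), (2,4), (3,3), (3,4) — 4 in total.

4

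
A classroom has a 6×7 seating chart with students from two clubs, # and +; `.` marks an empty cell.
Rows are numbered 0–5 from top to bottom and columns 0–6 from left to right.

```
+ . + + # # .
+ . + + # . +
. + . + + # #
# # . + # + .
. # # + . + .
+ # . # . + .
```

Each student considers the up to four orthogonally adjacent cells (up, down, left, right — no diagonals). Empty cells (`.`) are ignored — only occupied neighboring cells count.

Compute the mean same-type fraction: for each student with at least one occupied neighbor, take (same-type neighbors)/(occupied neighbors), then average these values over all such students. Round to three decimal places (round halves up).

(0,0)+ 1/1
(0,2)+ 2/2
(0,3)+ 2/3
(0,4)# 2/3
(0,5)# 1/1
(1,0)+ 1/1
(1,2)+ 2/2
(1,3)+ 3/4
(1,4)# 1/3
(1,6)+ 0/1
(2,1)+ 0/1
(2,3)+ 3/3
(2,4)+ 1/4
(2,5)# 1/3
(2,6)# 1/2
(3,0)# 1/1
(3,1)# 2/3
(3,3)+ 2/3
(3,4)# 0/3
(3,5)+ 1/3
(4,1)# 3/3
(4,2)# 1/2
(4,3)+ 1/3
(4,5)+ 2/2
(5,0)+ 0/1
(5,1)# 1/2
(5,3)# 0/1
(5,5)+ 1/1
Sum over 28 students: 1/1 + 2/2 + 2/3 + 2/3 + 1/1 + 1/1 + 2/2 + 3/4 + 1/3 + 0/1 + 0/1 + 3/3 + 1/4 + 1/3 + 1/2 + 1/1 + 2/3 + 2/3 + 0/3 + 1/3 + 3/3 + 1/2 + 1/3 + 2/2 + 0/1 + 1/2 + 0/1 + 1/1 = 33/2; mean = 33/2 ÷ 28 = 33/56 = 0.589285… → 0.589.

0.589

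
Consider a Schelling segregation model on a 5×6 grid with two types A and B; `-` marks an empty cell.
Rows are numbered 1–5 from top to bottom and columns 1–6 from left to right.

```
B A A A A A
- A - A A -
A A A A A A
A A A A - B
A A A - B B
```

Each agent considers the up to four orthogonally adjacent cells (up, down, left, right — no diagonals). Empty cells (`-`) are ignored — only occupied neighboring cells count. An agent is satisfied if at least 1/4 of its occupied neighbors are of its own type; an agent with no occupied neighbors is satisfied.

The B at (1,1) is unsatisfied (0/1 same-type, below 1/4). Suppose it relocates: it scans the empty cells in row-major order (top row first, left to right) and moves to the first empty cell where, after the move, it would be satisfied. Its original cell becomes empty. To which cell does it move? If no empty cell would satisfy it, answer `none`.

Vacating (1,1). Empty cells in order:
  (2,1): 0/2 same-type → still unsatisfied.
  (2,3): 0/4 same-type → still unsatisfied.
  (2,6): 0/3 same-type → still unsatisfied.
  (4,5): 2/4 same-type → satisfied — stop here.

(4,5)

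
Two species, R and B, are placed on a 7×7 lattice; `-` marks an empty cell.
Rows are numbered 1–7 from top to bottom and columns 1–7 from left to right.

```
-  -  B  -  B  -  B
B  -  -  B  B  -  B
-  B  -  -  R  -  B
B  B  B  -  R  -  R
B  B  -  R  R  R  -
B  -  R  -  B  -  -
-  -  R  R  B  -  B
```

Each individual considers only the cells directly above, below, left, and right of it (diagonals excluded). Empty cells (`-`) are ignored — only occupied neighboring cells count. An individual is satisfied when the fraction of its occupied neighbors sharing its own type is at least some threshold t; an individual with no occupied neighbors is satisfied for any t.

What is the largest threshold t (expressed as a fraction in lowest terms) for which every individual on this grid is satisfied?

(1,3)B — no occupied neighbors
(1,5)B 1/1
(1,7)B 1/1
(2,1)B — no occupied neighbors
(2,4)B 1/1
(2,5)B 2/3
(2,7)B 2/2
(3,2)B 1/1
(3,5)R 1/2
(3,7)B 1/2
(4,1)B 2/2
(4,2)B 4/4
(4,3)B 1/1
(4,5)R 2/2
(4,7)R 0/1
(5,1)B 3/3
(5,2)B 2/2
(5,4)R 1/1
(5,5)R 3/4
(5,6)R 1/1
(6,1)B 1/1
(6,3)R 1/1
(6,5)B 1/2
(7,3)R 2/2
(7,4)R 1/2
(7,5)B 1/2
(7,7)B — no occupied neighbors
The smallest same-type fraction is 0/1 at (4,7), which reduces to 0/1. Any threshold above that leaves this individual unsatisfied.

0/1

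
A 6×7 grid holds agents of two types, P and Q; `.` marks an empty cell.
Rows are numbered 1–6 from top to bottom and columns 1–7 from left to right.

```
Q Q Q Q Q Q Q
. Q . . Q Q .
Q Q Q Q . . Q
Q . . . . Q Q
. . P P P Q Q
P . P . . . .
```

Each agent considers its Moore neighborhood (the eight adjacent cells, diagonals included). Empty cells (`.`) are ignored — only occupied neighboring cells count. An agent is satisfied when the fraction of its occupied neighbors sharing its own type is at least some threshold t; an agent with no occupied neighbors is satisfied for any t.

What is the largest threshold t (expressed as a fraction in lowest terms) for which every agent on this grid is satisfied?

Row 1: (1,1)Q 2/2 · (1,2)Q 3/3 · (1,3)Q 3/3 · (1,4)Q 3/3 · (1,5)Q 4/4 · (1,6)Q 4/4 · (1,7)Q 2/2
Row 2: (2,2)Q 6/6 · (2,5)Q 5/5 · (2,6)Q 5/5
Row 3: (3,1)Q 3/3 · (3,2)Q 4/4 · (3,3)Q 3/3 · (3,4)Q 2/2 · (3,7)Q 3/3
Row 4: (4,1)Q 2/2 · (4,6)Q 4/5 · (4,7)Q 4/4
Row 5: (5,3)P 2/2 · (5,4)P 3/3 · (5,5)P 1/3 · (5,6)Q 3/4 · (5,7)Q 3/3
Row 6: (6,1)P — no occupied neighbors · (6,3)P 2/2
The smallest same-type fraction is 1/3 at (5,5), which reduces to 1/3. Any threshold above that leaves this agent unsatisfied.

1/3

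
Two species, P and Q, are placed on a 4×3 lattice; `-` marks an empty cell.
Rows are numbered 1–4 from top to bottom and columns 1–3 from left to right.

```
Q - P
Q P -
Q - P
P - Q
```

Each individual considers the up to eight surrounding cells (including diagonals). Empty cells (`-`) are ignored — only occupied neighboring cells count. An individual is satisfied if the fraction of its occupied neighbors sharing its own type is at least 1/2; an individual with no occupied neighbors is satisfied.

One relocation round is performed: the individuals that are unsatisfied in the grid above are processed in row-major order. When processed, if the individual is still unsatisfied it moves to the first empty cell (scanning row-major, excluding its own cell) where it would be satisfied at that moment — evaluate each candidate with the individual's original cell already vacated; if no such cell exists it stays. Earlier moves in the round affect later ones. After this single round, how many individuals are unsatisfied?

Initially unsatisfied (in order): (2,2), (3,1), (4,1), (4,3).
  (2,2) → (2,3).
  (3,1): now satisfied by earlier moves; stays.
  (4,1) → (1,2).
  (4,3) → (3,2).
Resulting grid:
Q P P
Q - P
Q Q P
- - -
All satisfied now.

0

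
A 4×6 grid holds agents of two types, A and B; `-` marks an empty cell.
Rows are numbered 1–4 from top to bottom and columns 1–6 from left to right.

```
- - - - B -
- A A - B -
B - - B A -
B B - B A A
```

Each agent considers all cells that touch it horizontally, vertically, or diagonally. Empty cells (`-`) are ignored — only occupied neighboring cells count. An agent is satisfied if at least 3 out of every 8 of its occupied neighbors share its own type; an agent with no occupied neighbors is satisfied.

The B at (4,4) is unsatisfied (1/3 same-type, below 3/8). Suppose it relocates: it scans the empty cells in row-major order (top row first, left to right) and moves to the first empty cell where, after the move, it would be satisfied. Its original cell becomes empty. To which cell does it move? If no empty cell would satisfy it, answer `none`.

Vacating (4,4). Empty cells in order:
  (1,1): 0/1 same-type → still unsatisfied.
  (1,2): 0/2 same-type → still unsatisfied.
  (1,3): 0/2 same-type → still unsatisfied.
  (1,4): 2/3 same-type → satisfied — stop here.

(1,4)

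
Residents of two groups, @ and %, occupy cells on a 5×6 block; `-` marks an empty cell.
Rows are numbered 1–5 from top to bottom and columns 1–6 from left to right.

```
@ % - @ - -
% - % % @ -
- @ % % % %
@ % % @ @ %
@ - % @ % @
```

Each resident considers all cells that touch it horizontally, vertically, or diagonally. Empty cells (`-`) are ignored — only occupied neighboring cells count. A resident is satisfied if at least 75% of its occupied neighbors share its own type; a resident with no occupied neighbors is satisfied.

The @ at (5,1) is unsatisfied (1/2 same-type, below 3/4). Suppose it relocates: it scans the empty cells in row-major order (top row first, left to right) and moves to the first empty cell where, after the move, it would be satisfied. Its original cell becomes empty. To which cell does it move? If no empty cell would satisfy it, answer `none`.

(1,6)

Vacating (5,1). Empty cells in order:
  (1,3): 1/4 same-type → still unsatisfied.
  (1,5): 2/3 same-type → still unsatisfied.
  (1,6): 1/1 same-type → satisfied — stop here.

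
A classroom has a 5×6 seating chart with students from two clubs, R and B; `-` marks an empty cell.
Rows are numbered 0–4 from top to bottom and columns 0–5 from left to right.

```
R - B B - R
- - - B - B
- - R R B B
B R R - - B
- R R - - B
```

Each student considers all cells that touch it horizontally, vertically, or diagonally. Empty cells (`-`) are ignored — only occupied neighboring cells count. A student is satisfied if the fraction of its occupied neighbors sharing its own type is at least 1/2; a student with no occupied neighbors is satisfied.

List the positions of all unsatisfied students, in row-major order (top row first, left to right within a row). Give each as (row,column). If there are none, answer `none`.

(0,0)R 0/0 ok
(0,2)B 2/2 ok
(0,3)B 2/2 ok
(0,5)R 0/1 unhappy
(1,3)B 3/5 ok
(1,5)B 2/3 ok
(2,2)R 3/4 ok
(2,3)R 2/4 ok
(2,4)B 4/5 ok
(2,5)B 3/3 ok
(3,0)B 0/2 unhappy
(3,1)R 4/5 ok
(3,2)R 5/5 ok
(3,5)B 3/3 ok
(4,1)R 3/4 ok
(4,2)R 3/3 ok
(4,5)B 1/1 ok

(0,5), (3,0)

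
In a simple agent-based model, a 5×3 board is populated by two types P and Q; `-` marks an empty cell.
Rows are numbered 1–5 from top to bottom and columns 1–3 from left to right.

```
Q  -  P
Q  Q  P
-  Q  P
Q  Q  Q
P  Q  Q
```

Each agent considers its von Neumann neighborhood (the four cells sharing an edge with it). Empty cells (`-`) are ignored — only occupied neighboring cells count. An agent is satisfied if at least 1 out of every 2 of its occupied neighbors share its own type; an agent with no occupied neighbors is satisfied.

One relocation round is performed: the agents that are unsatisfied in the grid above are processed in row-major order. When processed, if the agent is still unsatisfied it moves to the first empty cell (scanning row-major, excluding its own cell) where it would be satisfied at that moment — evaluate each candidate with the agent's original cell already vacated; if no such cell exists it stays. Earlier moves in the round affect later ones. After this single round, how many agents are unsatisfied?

Initially unsatisfied (in order): (3,3), (5,1).
  (3,3): no empty cell satisfies it; stays.
  (5,1): no empty cell satisfies it; stays.
Resulting grid:
Q - P
Q Q P
- Q P
Q Q Q
P Q Q
Unsatisfied now: (3,3), (5,1).

2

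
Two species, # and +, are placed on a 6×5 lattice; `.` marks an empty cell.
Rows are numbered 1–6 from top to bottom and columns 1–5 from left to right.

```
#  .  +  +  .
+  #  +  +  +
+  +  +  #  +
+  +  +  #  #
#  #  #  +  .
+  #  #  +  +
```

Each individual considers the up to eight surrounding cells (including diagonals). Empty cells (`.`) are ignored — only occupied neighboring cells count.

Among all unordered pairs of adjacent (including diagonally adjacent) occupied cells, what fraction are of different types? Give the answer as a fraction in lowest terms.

Scan each occupied cell's neighbors to the right and below (and the two forward diagonals) so each pair is counted once.
From row 1: 2 unlike of 9 pairs (running 2/9).
From row 2: 8 unlike of 17 pairs (running 10/26).
From row 3: 6 unlike of 17 pairs (running 16/43).
From row 4: 10 unlike of 15 pairs (running 26/58).
From row 5: 5 unlike of 14 pairs (running 31/72).
From row 6: 2 unlike of 4 pairs (running 33/76).
Total adjacent occupied pairs: 76; unlike-type pairs: 33.
33/76 is already in lowest terms.

33/76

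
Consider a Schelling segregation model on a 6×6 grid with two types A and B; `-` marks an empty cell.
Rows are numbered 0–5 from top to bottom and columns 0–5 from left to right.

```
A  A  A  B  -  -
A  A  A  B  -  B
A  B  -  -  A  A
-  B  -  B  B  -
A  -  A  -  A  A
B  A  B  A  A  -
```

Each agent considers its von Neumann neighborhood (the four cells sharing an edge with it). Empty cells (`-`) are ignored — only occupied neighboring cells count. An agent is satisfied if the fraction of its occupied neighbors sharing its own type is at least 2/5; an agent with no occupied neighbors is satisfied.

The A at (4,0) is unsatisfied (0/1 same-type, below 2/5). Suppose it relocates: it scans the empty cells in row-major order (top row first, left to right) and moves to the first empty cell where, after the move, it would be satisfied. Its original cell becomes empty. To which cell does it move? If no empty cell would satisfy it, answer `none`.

(2,2)

Vacating (4,0). Empty cells in order:
  (0,4): 0/1 same-type → still unsatisfied.
  (0,5): 0/1 same-type → still unsatisfied.
  (1,4): 1/3 same-type → still unsatisfied.
  (2,2): 1/2 same-type → satisfied — stop here.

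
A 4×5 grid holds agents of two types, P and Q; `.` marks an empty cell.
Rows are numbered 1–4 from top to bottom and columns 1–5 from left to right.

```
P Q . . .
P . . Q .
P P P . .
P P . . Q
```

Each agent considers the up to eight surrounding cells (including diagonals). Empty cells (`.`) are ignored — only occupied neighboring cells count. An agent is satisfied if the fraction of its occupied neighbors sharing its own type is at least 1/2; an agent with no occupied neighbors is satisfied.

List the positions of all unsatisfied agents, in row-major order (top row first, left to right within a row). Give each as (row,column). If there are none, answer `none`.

(1,2), (2,4)

(1,1)P 1/2 ok
(1,2)Q 0/2 unhappy
(2,1)P 3/4 ok
(2,4)Q 0/1 unhappy
(3,1)P 4/4 ok
(3,2)P 5/5 ok
(3,3)P 2/3 ok
(4,1)P 3/3 ok
(4,2)P 4/4 ok
(4,5)Q 0/0 ok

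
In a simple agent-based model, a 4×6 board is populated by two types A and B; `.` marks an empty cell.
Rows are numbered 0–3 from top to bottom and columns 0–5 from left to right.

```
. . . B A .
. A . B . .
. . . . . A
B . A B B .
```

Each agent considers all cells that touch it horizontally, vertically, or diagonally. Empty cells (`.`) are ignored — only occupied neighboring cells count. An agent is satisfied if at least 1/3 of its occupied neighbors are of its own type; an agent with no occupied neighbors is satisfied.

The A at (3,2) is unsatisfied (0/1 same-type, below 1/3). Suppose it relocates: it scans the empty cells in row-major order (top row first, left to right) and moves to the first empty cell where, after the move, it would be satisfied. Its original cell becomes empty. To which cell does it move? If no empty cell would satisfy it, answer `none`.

Vacating (3,2). Empty cells in order:
  (0,0): 1/1 same-type → satisfied — stop here.

(0,0)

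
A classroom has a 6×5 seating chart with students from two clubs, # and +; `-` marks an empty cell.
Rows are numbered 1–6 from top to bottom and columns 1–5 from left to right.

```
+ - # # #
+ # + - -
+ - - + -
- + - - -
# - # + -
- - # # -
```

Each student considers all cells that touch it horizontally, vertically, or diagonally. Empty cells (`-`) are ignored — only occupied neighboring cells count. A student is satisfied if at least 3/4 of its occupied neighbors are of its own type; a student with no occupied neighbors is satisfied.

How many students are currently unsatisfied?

(1,1)+ 1/2 ✗
(1,3)# 2/3 ✗
(1,4)# 2/3 ✗
(1,5)# 1/1 ✓
(2,1)+ 2/3 ✗
(2,2)# 1/5 ✗
(2,3)+ 1/4 ✗
(3,1)+ 2/3 ✗
(3,4)+ 1/1 ✓
(4,2)+ 1/3 ✗
(5,1)# 0/1 ✗
(5,3)# 2/4 ✗
(5,4)+ 0/3 ✗
(6,3)# 2/3 ✗
(6,4)# 2/3 ✗
Unsatisfied: (1,1), (1,3), (1,4), (2,1), (2,2), (2,3), (3,1), (4,2), (5,1), (5,3), (5,4), (6,3), (6,4) — 13 in total.

13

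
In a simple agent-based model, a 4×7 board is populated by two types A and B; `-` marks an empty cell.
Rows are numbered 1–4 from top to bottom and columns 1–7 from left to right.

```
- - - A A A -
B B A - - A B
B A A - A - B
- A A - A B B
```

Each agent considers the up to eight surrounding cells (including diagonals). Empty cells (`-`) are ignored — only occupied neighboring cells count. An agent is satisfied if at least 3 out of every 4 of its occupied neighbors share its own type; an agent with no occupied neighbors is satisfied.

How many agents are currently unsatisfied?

10

(1,4)A 2/2 ✓
(1,5)A 3/3 ✓
(1,6)A 2/3 ✗
(2,1)B 2/3 ✗
(2,2)B 2/5 ✗
(2,3)A 3/4 ✓
(2,6)A 3/5 ✗
(2,7)B 1/3 ✗
(3,1)B 2/4 ✗
(3,2)A 4/7 ✗
(3,3)A 4/5 ✓
(3,5)A 2/3 ✗
(3,7)B 3/4 ✓
(4,2)A 3/4 ✓
(4,3)A 3/3 ✓
(4,5)A 1/2 ✗
(4,6)B 2/4 ✗
(4,7)B 2/2 ✓
Unsatisfied: (1,6), (2,1), (2,2), (2,6), (2,7), (3,1), (3,2), (3,5), (4,5), (4,6) — 10 in total.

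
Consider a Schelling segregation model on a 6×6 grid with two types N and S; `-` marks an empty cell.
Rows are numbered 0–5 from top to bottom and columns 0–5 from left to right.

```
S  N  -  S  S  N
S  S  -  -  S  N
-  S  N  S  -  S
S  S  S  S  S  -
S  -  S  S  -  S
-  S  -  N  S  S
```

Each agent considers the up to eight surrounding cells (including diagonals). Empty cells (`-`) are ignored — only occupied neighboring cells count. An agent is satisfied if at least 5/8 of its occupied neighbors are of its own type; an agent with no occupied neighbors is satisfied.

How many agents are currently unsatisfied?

(0,0)S 2/3 satisfied
(0,1)N 0/3 not
(0,3)S 2/2 satisfied
(0,4)S 2/4 not
(0,5)N 1/3 not
(1,0)S 3/4 satisfied
(1,1)S 3/5 not
(1,4)S 4/6 satisfied
(1,5)N 1/4 not
(2,1)S 5/6 satisfied
(2,2)N 0/6 not
(2,3)S 4/5 satisfied
(2,5)S 2/3 satisfied
(3,0)S 3/3 satisfied
(3,1)S 5/6 satisfied
(3,2)S 6/7 satisfied
(3,3)S 5/6 satisfied
(3,4)S 5/5 satisfied
(4,0)S 3/3 satisfied
(4,2)S 5/6 satisfied
(4,3)S 5/6 satisfied
(4,5)S 3/3 satisfied
(5,1)S 2/2 satisfied
(5,3)N 0/3 not
(5,4)S 3/4 satisfied
(5,5)S 2/2 satisfied
Unsatisfied: (0,1), (0,4), (0,5), (1,1), (1,5), (2,2), (5,3) — 7 in total.

7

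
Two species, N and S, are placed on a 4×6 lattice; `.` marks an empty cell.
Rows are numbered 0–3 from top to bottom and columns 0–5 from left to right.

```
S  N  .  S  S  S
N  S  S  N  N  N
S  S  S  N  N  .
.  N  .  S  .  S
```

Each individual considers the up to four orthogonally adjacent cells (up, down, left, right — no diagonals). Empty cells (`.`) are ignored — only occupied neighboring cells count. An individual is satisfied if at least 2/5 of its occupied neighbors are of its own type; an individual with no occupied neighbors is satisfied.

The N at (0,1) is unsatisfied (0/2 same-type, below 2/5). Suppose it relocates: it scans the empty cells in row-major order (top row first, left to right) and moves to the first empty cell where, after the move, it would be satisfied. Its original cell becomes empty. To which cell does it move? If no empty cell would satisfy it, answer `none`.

(2,5)

Vacating (0,1). Empty cells in order:
  (0,2): 0/2 same-type → still unsatisfied.
  (2,5): 2/3 same-type → satisfied — stop here.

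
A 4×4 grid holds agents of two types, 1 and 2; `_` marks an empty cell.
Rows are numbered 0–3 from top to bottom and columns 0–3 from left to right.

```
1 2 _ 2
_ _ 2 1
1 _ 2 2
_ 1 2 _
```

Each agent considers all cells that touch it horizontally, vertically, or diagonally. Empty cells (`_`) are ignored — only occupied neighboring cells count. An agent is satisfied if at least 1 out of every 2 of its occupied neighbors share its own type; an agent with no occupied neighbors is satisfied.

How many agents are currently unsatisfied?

3

(0,0)1 0/1 not
(0,1)2 1/2 satisfied
(0,3)2 1/2 satisfied
(1,2)2 4/5 satisfied
(1,3)1 0/4 not
(2,0)1 1/1 satisfied
(2,2)2 3/5 satisfied
(2,3)2 3/4 satisfied
(3,1)1 1/3 not
(3,2)2 2/3 satisfied
Unsatisfied: (0,0), (1,3), (3,1) — 3 in total.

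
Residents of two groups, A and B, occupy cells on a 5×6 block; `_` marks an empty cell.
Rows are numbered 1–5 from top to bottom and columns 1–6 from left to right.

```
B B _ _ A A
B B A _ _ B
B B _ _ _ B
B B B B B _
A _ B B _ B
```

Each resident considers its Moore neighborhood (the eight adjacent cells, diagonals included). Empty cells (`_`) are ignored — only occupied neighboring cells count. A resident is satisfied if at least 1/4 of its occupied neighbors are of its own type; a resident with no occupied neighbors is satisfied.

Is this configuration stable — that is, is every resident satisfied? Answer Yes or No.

Row 1: (1,1)B 3/3 ✓ · (1,2)B 3/4 ✓ · (1,5)A 1/2 ✓ · (1,6)A 1/2 ✓
Row 2: (2,1)B 5/5 ✓ · (2,2)B 5/6 ✓ · (2,3)A 0/3 ✗ · (2,6)B 1/3 ✓
Row 3: (3,1)B 5/5 ✓ · (3,2)B 6/7 ✓ · (3,6)B 2/2 ✓
Row 4: (4,1)B 3/4 ✓ · (4,2)B 5/6 ✓ · (4,3)B 5/5 ✓ · (4,4)B 4/4 ✓ · (4,5)B 4/4 ✓
Row 5: (5,1)A 0/2 ✗ · (5,3)B 4/4 ✓ · (5,4)B 4/4 ✓ · (5,6)B 1/1 ✓
For instance (2,3) has only 0/3 same-type neighbors, below 1/4.

No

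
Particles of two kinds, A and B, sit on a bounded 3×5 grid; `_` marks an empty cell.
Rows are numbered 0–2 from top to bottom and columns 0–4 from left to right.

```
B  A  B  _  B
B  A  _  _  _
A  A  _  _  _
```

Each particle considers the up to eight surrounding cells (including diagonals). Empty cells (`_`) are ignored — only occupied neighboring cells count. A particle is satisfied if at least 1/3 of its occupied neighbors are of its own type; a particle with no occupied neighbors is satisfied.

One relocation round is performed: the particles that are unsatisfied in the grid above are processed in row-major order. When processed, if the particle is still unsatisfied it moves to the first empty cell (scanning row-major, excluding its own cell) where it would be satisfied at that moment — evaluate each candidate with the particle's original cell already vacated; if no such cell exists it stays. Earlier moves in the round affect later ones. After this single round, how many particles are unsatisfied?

0

Initially unsatisfied (in order): (0,1), (0,2), (1,0).
  (0,1) → (1,2).
  (0,2) → (0,1).
  (1,0): now satisfied by earlier moves; stays.
Resulting grid:
B B _ _ B
B A A _ _
A A _ _ _
All satisfied now.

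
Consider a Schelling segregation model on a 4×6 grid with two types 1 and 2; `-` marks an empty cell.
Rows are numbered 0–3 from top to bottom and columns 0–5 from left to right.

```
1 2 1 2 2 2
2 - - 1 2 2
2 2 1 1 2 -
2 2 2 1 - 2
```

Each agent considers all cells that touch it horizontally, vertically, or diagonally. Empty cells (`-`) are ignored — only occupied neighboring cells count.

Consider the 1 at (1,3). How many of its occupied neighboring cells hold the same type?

3

Occupied neighbors of (1,3): (0,2)=1, (0,3)=2, (0,4)=2, (1,4)=2, (2,2)=1, (2,3)=1, (2,4)=2.
Same type (1): 3 of 7.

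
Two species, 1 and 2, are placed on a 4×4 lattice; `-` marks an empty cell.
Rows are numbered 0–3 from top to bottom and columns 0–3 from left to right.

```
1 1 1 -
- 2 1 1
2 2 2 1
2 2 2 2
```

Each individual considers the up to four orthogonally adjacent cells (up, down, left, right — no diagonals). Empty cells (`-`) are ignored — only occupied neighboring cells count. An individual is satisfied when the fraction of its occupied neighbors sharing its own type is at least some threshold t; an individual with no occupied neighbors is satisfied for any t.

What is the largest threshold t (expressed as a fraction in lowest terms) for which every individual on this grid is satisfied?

1/3

Row 0: (0,0)1 1/1 · (0,1)1 2/3 · (0,2)1 2/2
Row 1: (1,1)2 1/3 · (1,2)1 2/4 · (1,3)1 2/2
Row 2: (2,0)2 2/2 · (2,1)2 4/4 · (2,2)2 2/4 · (2,3)1 1/3
Row 3: (3,0)2 2/2 · (3,1)2 3/3 · (3,2)2 3/3 · (3,3)2 1/2
The smallest same-type fraction is 1/3 at (1,1), which reduces to 1/3. Any threshold above that leaves this individual unsatisfied.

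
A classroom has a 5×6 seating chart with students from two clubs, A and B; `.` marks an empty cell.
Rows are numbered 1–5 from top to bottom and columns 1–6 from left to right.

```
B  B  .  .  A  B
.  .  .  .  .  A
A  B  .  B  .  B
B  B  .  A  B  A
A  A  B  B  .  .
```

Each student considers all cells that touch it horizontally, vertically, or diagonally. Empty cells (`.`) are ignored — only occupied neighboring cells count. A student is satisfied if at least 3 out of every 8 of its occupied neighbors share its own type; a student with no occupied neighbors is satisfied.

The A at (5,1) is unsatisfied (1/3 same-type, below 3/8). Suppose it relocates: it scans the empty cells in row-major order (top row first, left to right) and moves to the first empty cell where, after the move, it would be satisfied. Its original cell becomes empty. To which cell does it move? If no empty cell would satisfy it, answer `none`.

Vacating (5,1). Empty cells in order:
  (1,3): 0/1 same-type → still unsatisfied.
  (1,4): 1/1 same-type → satisfied — stop here.

(1,4)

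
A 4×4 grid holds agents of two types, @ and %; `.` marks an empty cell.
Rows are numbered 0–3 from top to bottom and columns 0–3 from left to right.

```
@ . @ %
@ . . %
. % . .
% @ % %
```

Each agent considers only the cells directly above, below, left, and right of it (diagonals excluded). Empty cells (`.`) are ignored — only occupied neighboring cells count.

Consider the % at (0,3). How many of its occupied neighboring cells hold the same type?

Occupied neighbors of (0,3): (1,3)=%, (0,2)=@.
Same type (%): 1 of 2.

1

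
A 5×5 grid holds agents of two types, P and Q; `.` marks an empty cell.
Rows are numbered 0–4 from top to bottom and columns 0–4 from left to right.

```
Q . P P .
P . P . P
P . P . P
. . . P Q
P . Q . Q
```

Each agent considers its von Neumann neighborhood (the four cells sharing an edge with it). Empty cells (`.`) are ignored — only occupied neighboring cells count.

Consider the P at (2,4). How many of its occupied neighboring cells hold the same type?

1

Occupied neighbors of (2,4): (1,4)=P, (3,4)=Q.
Same type (P): 1 of 2.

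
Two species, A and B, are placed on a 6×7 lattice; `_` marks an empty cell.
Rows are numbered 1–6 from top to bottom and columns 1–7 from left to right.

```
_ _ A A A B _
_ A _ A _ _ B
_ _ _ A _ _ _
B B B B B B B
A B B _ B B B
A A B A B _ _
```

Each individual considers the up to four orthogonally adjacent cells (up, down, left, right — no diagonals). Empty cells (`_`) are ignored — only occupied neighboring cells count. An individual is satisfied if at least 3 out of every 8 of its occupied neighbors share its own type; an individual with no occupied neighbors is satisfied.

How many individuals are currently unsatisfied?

Row 1: (1,3)A 1/1 ok · (1,4)A 3/3 ok · (1,5)A 1/2 ok · (1,6)B 0/1 unhappy
Row 2: (2,2)A 0/0 ok · (2,4)A 2/2 ok · (2,7)B 0/0 ok
Row 3: (3,4)A 1/2 ok
Row 4: (4,1)B 1/2 ok · (4,2)B 3/3 ok · (4,3)B 3/3 ok · (4,4)B 2/3 ok · (4,5)B 3/3 ok · (4,6)B 3/3 ok · (4,7)B 2/2 ok
Row 5: (5,1)A 1/3 unhappy · (5,2)B 2/4 ok · (5,3)B 3/3 ok · (5,5)B 3/3 ok · (5,6)B 3/3 ok · (5,7)B 2/2 ok
Row 6: (6,1)A 2/2 ok · (6,2)A 1/3 unhappy · (6,3)B 1/3 unhappy · (6,4)A 0/2 unhappy · (6,5)B 1/2 ok
Unsatisfied: (1,6), (5,1), (6,2), (6,3), (6,4) — 5 in total.

5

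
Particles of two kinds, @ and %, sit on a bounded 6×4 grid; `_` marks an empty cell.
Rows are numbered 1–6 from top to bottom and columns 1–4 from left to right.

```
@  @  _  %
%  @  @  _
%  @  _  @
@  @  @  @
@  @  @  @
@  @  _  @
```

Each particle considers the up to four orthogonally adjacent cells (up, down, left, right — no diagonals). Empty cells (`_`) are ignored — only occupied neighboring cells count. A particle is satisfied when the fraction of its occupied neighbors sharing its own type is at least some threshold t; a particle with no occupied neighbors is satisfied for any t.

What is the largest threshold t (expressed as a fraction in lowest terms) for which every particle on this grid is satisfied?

1/3

(1,1)@ 1/2
(1,2)@ 2/2
(1,4)% — no occupied neighbors
(2,1)% 1/3
(2,2)@ 3/4
(2,3)@ 1/1
(3,1)% 1/3
(3,2)@ 2/3
(3,4)@ 1/1
(4,1)@ 2/3
(4,2)@ 4/4
(4,3)@ 3/3
(4,4)@ 3/3
(5,1)@ 3/3
(5,2)@ 4/4
(5,3)@ 3/3
(5,4)@ 3/3
(6,1)@ 2/2
(6,2)@ 2/2
(6,4)@ 1/1
The smallest same-type fraction is 1/3 at (2,1), which reduces to 1/3. Any threshold above that leaves this particle unsatisfied.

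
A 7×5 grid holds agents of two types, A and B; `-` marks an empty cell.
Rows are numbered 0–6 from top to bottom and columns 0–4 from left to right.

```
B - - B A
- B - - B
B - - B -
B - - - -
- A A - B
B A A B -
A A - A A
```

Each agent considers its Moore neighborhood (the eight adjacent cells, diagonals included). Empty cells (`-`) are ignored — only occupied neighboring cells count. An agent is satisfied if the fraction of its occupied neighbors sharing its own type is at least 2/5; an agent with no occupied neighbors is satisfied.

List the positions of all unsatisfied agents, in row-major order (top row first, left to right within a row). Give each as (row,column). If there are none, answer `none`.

(0,4), (5,0), (5,3)

(0,0)B 1/1 satisfied
(0,3)B 1/2 satisfied
(0,4)A 0/2 not
(1,1)B 2/2 satisfied
(1,4)B 2/3 satisfied
(2,0)B 2/2 satisfied
(2,3)B 1/1 satisfied
(3,0)B 1/2 satisfied
(4,1)A 3/5 satisfied
(4,2)A 3/4 satisfied
(4,4)B 1/1 satisfied
(5,0)B 0/4 not
(5,1)A 5/6 satisfied
(5,2)A 5/6 satisfied
(5,3)B 1/5 not
(6,0)A 2/3 satisfied
(6,1)A 3/4 satisfied
(6,3)A 2/3 satisfied
(6,4)A 1/2 satisfied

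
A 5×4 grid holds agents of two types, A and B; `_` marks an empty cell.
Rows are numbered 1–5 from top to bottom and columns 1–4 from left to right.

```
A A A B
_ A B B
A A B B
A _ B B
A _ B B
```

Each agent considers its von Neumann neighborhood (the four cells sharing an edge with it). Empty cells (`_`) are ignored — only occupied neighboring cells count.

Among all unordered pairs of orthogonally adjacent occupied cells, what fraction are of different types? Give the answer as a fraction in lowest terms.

2/11

Scan each occupied cell's neighbors to the right and below so each pair is counted once.
From row 1: 2 unlike of 6 pairs (running 2/6).
From row 2: 1 unlike of 5 pairs (running 3/11).
From row 3: 1 unlike of 6 pairs (running 4/17).
From row 4: 0 unlike of 4 pairs (running 4/21).
From row 5: 0 unlike of 1 pairs (running 4/22).
Total adjacent occupied pairs: 22; unlike-type pairs: 4.
4/22 reduces to 2/11.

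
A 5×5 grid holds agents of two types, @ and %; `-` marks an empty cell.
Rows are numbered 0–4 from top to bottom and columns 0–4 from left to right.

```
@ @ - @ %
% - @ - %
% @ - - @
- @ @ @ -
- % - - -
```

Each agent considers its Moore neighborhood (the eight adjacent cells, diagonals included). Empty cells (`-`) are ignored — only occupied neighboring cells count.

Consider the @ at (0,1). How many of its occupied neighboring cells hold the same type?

Occupied neighbors of (0,1): (0,0)=@, (1,0)=%, (1,2)=@.
Same type (@): 2 of 3.

2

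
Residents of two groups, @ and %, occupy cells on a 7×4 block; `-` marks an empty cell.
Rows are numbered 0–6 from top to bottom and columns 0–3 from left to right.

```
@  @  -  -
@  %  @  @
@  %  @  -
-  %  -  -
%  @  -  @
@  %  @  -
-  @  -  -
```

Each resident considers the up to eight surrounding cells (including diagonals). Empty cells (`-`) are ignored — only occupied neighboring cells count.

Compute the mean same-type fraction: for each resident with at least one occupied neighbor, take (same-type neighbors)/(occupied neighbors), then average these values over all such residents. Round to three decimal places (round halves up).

0.539

Row 0: (0,0)@ 2/3 · (0,1)@ 3/4
Row 1: (1,0)@ 3/5 · (1,1)% 1/7 · (1,2)@ 3/5 · (1,3)@ 2/2
Row 2: (2,0)@ 1/4 · (2,1)% 2/6 · (2,2)@ 2/5
Row 3: (3,1)% 2/5
Row 4: (4,0)% 2/4 · (4,1)@ 2/5 · (4,3)@ 1/1
Row 5: (5,0)@ 2/4 · (5,1)% 1/5 · (5,2)@ 3/4
Row 6: (6,1)@ 2/3
Sum over 17 residents: 2/3 + 3/4 + 3/5 + 1/7 + 3/5 + 2/2 + 1/4 + 2/6 + 2/5 + 2/5 + 2/4 + 2/5 + 1/1 + 2/4 + 1/5 + 3/4 + 2/3 = 3847/420; mean = 3847/420 ÷ 17 = 3847/7140 = 0.538795… → 0.539.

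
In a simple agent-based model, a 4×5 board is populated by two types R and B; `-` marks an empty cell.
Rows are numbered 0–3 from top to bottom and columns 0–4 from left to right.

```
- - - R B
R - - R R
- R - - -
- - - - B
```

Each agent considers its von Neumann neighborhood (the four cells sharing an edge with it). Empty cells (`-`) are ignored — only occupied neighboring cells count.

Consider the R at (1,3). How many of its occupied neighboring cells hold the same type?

2

Occupied neighbors of (1,3): (0,3)=R, (1,4)=R.
Same type (R): 2 of 2.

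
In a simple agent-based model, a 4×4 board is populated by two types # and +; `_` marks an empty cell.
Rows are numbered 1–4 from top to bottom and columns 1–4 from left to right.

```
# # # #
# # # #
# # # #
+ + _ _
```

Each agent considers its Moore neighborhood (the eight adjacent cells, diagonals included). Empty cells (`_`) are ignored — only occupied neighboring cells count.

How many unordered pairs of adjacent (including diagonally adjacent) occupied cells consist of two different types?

5

Scan each occupied cell's neighbors to the right and below (and the two forward diagonals) so each pair is counted once.
Row 1: #(1,1)–#(1,2)= #(1,1)–#(2,1)= #(1,1)–#(2,2)= #(1,2)–#(1,3)= #(1,2)–#(2,2)= #(1,2)–#(2,3)= #(1,2)–#(2,1)= #(1,3)–#(1,4)= #(1,3)–#(2,3)= #(1,3)–#(2,4)= #(1,3)–#(2,2)= #(1,4)–#(2,4)= #(1,4)–#(2,3)=  → 0/13 unlike.
Row 2: #(2,1)–#(2,2)= #(2,1)–#(3,1)= #(2,1)–#(3,2)= #(2,2)–#(2,3)= #(2,2)–#(3,2)= #(2,2)–#(3,3)= #(2,2)–#(3,1)= #(2,3)–#(2,4)= #(2,3)–#(3,3)= #(2,3)–#(3,4)= #(2,3)–#(3,2)= #(2,4)–#(3,4)= #(2,4)–#(3,3)=  → 0/13 unlike.
Row 3: #(3,1)–#(3,2)= #(3,1)–+(4,1)≠ #(3,1)–+(4,2)≠ #(3,2)–#(3,3)= #(3,2)–+(4,2)≠ #(3,2)–+(4,1)≠ #(3,3)–#(3,4)= #(3,3)–+(4,2)≠  → 5/8 unlike.
Row 4: +(4,1)–+(4,2)=  → 0/1 unlike.
Total adjacent occupied pairs: 35; unlike-type pairs: 5.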